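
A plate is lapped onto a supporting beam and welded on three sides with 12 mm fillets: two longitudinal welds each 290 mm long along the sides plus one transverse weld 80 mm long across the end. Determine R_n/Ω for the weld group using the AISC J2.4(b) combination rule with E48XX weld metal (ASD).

E48XX → F_EXX = 480 MPa.
t_e = 0.707 × 12 = 8.484 mm.
R_nwl = 0.6 × 480 × 8.484 × 580 × 10⁻³ = 1417 kN (longitudinal, 2 welds).
R_nwt = 0.6 × 480 × 8.484 × 80 × 10⁻³ = 195.5 kN (transverse, base value).
(i) R_nwl + R_nwt = 1613 kN; (ii) 0.85 R_nwl + 1.5 R_nwt = 1498 kN.
R_n = max = 1613 kN [governs: (i)]; R_n/Ω = 806.3 kN.

R_n/Ω ≈ 806 kN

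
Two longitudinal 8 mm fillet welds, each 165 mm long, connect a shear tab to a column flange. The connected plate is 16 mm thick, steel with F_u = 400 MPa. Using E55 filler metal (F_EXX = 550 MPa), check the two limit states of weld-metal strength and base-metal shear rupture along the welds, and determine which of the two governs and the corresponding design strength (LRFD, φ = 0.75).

t_e = 0.707 × 8 = 5.656 mm; L = 330 mm.
Weld metal: φR_n = 0.75 × 0.6 × 550 × 5.656 × 330 × 10⁻³ = 462 kN.
Base metal (shear rupture): φR_n = 0.75 × 0.6 × 400 × 16 × 330 × 10⁻³ = 950.4 kN.
Governing: weld metal.

φR_n ≈ 462 kN (weld metal governs)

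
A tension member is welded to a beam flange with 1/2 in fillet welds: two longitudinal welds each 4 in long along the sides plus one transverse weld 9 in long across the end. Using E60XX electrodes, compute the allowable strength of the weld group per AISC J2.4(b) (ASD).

R_n/Ω ≈ 129 kip

E60XX → F_EXX = 60 ksi.
t_e = 0.707 × 0.5 = 0.3535 in.
R_nwl = 0.6 × 60 × 0.3535 × 8 = 101.8 kip (longitudinal, 2 welds).
R_nwt = 0.6 × 60 × 0.3535 × 9 = 114.5 kip (transverse, base value).
(i) R_nwl + R_nwt = 216.3 kip; (ii) 0.85 R_nwl + 1.5 R_nwt = 258.3 kip.
R_n = max = 258.3 kip [governs: (ii)]; R_n/Ω = 129.2 kip.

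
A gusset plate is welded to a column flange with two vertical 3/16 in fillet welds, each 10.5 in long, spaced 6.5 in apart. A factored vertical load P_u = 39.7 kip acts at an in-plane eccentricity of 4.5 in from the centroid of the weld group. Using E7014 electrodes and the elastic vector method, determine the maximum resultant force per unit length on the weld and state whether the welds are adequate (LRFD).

E70XX → F_EXX = 70 ksi.
Total weld length L_w = 21 in. Treat welds as unit-width lines.
Polar moment about centroid: J = 2[d³/12 + d(b/2)²] = 2[10.5³/12 + 10.5×3.25²] = 414.8 in³.
Direct shear f_v = P/L_w = 39.7 / 21 = 1.89 kip/in (vertical).
Torsion M = P·e = 39.7 × 4.5 = 178.65 kip·in.
Critical point at (x, y) = (3.25, 5.25) from centroid. f_tx = M·y/J = 2.261 kip/in; f_ty = M·x/J = 1.4 kip/in.
Resultant f_max = √[f_tx² + (f_v + f_ty)²] = √[2.261² + (1.89 + 1.4)²] = 3.993 kip/in.
Capacity per unit length: φr_n = 0.75 × 0.6 × 70 × (0.707 × 0.1875) = 4.176 kip/in.
3.993 ≤ 4.176 → adequate.

f_max ≈ 3.99 kip/in; adequate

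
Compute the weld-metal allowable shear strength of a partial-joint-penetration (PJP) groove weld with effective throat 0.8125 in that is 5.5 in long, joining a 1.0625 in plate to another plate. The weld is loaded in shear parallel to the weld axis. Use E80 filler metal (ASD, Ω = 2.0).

R_n/Ω ≈ 107 kips

E80XX → F_EXX = 80 ksi.
Effective throat (given) t_e = 0.8125 in.
A_we = 0.8125 × 5.5 = 4.469 in².
F_nw = 0.6 F_EXX = 48 ksi.
R_n/Ω = (48 × 4.469) / 2.0 = 107.2 kips.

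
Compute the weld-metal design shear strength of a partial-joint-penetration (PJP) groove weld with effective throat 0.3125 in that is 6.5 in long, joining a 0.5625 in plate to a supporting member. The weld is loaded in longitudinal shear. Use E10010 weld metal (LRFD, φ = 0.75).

φR_n ≈ 91.4 kip

E100XX → F_EXX = 100 ksi.
Effective throat (given) t_e = 0.3125 in.
A_we = 0.3125 × 6.5 = 2.031 in².
F_nw = 0.6 F_EXX = 60 ksi.
φR_n = 0.75 × 60 × 2.031 = 91.41 kip.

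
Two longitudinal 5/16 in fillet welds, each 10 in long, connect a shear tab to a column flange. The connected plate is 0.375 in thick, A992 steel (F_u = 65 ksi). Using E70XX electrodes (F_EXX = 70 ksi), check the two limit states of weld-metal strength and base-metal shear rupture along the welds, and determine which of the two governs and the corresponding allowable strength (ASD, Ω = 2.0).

R_n/Ω ≈ 92.8 kip (weld metal governs)

t_e = 0.707 × 0.3125 = 0.2209 in; L = 20 in.
Weld metal: R_n/Ω = (1/2.0) × 0.6 × 70 × 0.2209 × 20 = 92.79 kip.
Base metal (shear rupture): R_n/Ω = (1/2.0) × 0.6 × 65 × 0.375 × 20 = 146.2 kip.
Governing: weld metal.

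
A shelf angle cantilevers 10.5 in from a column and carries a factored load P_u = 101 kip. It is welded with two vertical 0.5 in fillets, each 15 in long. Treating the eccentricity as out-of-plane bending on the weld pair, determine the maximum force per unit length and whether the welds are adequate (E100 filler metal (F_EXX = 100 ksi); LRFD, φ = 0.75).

L_w = 2 × 15 = 30 in; section modulus (unit throat) S = 2 × L²/6 = 75 in².
Direct shear f_v = P/L_w = 101/30 = 3.367 kip/in.
Moment M = P × e = 101 × 10.5 = 1060.5 kip·in; bending f_b = M/S = 14.14 kip/in.
f_max = √(f_v² + f_b²) = √(3.367² + 14.14²) = 14.54 kip/in.
φr_n = 0.75 × 0.6 × 100 × (0.707 × 0.5) = 15.91 kip/in → adequate.

f_max ≈ 14.5 kip/in; adequate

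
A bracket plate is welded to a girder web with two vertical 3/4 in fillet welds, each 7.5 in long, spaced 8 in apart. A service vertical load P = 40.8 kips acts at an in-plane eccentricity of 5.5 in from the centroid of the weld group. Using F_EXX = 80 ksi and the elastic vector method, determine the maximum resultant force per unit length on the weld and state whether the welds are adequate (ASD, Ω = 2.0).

f_max ≈ 6.23 kip/in; adequate

Total weld length L_w = 15 in. Treat welds as unit-width lines.
Polar moment about centroid: J = 2[d³/12 + d(b/2)²] = 2[7.5³/12 + 7.5×4²] = 310.3 in³.
Direct shear f_v = P/L_w = 40.8 / 15 = 2.72 kip/in (vertical).
Torsion M = P·e = 40.8 × 5.5 = 224.4 kip·in.
Critical point at (x, y) = (4, 3.75) from centroid. f_tx = M·y/J = 2.712 kip/in; f_ty = M·x/J = 2.893 kip/in.
Resultant f_max = √[f_tx² + (f_v + f_ty)²] = √[2.712² + (2.72 + 2.893)²] = 6.233 kip/in.
Capacity per unit length: r_n/Ω = (1/2.0) × 0.6 × 80 × (0.707 × 0.75) = 12.73 kip/in.
6.233 ≤ 12.73 → adequate.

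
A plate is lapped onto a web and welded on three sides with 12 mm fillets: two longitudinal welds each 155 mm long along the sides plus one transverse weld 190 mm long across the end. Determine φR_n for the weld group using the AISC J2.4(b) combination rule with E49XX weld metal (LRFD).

E49XX → F_EXX = 490 MPa.
t_e = 0.707 × 12 = 8.484 mm.
R_nwl = 0.6 × 490 × 8.484 × 310 × 10⁻³ = 773.2 kN (longitudinal, 2 welds).
R_nwt = 0.6 × 490 × 8.484 × 190 × 10⁻³ = 473.9 kN (transverse, base value).
(i) R_nwl + R_nwt = 1247 kN; (ii) 0.85 R_nwl + 1.5 R_nwt = 1368 kN.
R_n = max = 1368 kN [governs: (ii)]; φR_n = 1026 kN.

φR_n ≈ 1030 kN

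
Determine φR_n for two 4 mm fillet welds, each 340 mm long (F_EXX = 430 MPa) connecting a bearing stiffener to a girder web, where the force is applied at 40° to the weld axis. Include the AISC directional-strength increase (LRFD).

φR_n ≈ 468 kN

t_e = 0.707 × 4 = 2.828 mm; A_we = 2.828 × 680 = 1923 mm².
Directional factor: 1.0 + 0.5 sin^1.5(40°) = 1.258.
F_nw = 0.6 × 430 × 1.258 = 324.5 MPa.
φR_n = 0.75 × 324.5 × 1923 × 10⁻³ = 468 kN.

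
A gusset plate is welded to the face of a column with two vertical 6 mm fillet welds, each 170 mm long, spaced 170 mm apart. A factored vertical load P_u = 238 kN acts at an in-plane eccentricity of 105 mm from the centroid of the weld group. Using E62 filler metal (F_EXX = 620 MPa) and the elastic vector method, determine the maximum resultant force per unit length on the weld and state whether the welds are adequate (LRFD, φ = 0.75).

f_max ≈ 1500 N/mm; NOT adequate

Total weld length L_w = 340 mm. Treat welds as unit-width lines.
Polar moment about centroid: J = 2[d³/12 + d(b/2)²] = 2[170³/12 + 170×85²] = 3275000 mm³.
Direct shear f_v = P/L_w = 238×10³ / 340 = 700 N/mm (vertical).
Torsion M = P·e = 238×10³ × 105 = 24990000 N·mm.
Critical point at (x, y) = (85, 85) from centroid. f_tx = M·y/J = 648.5 N/mm; f_ty = M·x/J = 648.5 N/mm.
Resultant f_max = √[f_tx² + (f_v + f_ty)²] = √[648.5² + (700 + 648.5)²] = 1496 N/mm.
Capacity per unit length: φr_n = 0.75 × 0.6 × 620 × (0.707 × 6) = 1184 N/mm.
1496 > 1184 → NOT adequate.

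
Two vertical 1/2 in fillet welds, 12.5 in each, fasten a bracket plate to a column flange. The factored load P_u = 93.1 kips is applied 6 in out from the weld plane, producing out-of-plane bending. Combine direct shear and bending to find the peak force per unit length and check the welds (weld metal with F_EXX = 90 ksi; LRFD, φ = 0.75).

f_max ≈ 11.4 kip/in; adequate

L_w = 2 × 12.5 = 25 in; section modulus (unit throat) S = 2 × L²/6 = 52.08 in².
Direct shear f_v = P/L_w = 93.1/25 = 3.724 kip/in.
Moment M = P × e = 93.1 × 6 = 558.6 kip·in; bending f_b = M/S = 10.73 kip/in.
f_max = √(f_v² + f_b²) = √(3.724² + 10.73²) = 11.35 kip/in.
φr_n = 0.75 × 0.6 × 90 × (0.707 × 0.5) = 14.32 kip/in → adequate.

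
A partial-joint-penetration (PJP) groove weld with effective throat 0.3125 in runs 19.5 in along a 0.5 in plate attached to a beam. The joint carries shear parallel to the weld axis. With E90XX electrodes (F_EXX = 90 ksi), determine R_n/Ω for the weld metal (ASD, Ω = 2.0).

R_n/Ω ≈ 165 kips

Effective throat (given) t_e = 0.3125 in.
A_we = 0.3125 × 19.5 = 6.094 in².
F_nw = 0.6 F_EXX = 54 ksi.
R_n/Ω = (54 × 6.094) / 2.0 = 164.5 kips.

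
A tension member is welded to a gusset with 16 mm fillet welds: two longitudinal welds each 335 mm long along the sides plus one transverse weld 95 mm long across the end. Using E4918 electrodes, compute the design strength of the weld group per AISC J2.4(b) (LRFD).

φR_n ≈ 1910 kN

E49XX → F_EXX = 490 MPa.
t_e = 0.707 × 16 = 11.31 mm.
R_nwl = 0.6 × 490 × 11.31 × 670 × 10⁻³ = 2228 kN (longitudinal, 2 welds).
R_nwt = 0.6 × 490 × 11.31 × 95 × 10⁻³ = 315.9 kN (transverse, base value).
(i) R_nwl + R_nwt = 2544 kN; (ii) 0.85 R_nwl + 1.5 R_nwt = 2368 kN.
R_n = max = 2544 kN [governs: (i)]; φR_n = 1908 kN.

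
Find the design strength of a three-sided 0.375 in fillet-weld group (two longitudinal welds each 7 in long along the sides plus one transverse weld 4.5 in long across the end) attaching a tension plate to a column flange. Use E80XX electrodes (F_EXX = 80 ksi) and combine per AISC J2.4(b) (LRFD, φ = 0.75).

φR_n ≈ 178 kip

t_e = 0.707 × 0.375 = 0.2651 in.
R_nwl = 0.6 × 80 × 0.2651 × 14 = 178.2 kip (longitudinal, 2 welds).
R_nwt = 0.6 × 80 × 0.2651 × 4.5 = 57.27 kip (transverse, base value).
(i) R_nwl + R_nwt = 235.4 kip; (ii) 0.85 R_nwl + 1.5 R_nwt = 237.3 kip.
R_n = max = 237.3 kip [governs: (ii)]; φR_n = 178 kip.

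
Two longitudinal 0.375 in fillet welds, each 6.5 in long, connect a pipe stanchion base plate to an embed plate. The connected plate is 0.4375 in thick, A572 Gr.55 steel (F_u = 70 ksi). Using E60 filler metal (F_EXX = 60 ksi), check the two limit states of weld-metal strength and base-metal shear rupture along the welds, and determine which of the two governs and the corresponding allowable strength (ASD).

t_e = 0.707 × 0.375 = 0.2651 in; L = 13 in.
Weld metal: R_n/Ω = (1/2.0) × 0.6 × 60 × 0.2651 × 13 = 62.04 kip.
Base metal (shear rupture): R_n/Ω = (1/2.0) × 0.6 × 70 × 0.4375 × 13 = 119.4 kip.
Governing: weld metal.

R_n/Ω ≈ 62 kip (weld metal governs)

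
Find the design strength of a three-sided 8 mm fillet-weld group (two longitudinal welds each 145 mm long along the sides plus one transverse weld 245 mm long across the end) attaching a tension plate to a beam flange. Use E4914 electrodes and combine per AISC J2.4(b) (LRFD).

φR_n ≈ 766 kN

E49XX → F_EXX = 490 MPa.
t_e = 0.707 × 8 = 5.656 mm.
R_nwl = 0.6 × 490 × 5.656 × 290 × 10⁻³ = 482.2 kN (longitudinal, 2 welds).
R_nwt = 0.6 × 490 × 5.656 × 245 × 10⁻³ = 407.4 kN (transverse, base value).
(i) R_nwl + R_nwt = 889.6 kN; (ii) 0.85 R_nwl + 1.5 R_nwt = 1021 kN.
R_n = max = 1021 kN [governs: (ii)]; φR_n = 765.7 kN.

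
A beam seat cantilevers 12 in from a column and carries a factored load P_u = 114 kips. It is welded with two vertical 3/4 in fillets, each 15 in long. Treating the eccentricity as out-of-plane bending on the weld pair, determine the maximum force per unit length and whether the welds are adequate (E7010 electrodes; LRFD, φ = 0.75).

f_max ≈ 18.6 kip/in; NOT adequate

E70XX → F_EXX = 70 ksi.
L_w = 2 × 15 = 30 in; section modulus (unit throat) S = 2 × L²/6 = 75 in².
Direct shear f_v = P/L_w = 114/30 = 3.8 kip/in.
Moment M = P × e = 114 × 12 = 1368 kip·in; bending f_b = M/S = 18.24 kip/in.
f_max = √(f_v² + f_b²) = √(3.8² + 18.24²) = 18.63 kip/in.
φr_n = 0.75 × 0.6 × 70 × (0.707 × 0.75) = 16.7 kip/in → NOT adequate.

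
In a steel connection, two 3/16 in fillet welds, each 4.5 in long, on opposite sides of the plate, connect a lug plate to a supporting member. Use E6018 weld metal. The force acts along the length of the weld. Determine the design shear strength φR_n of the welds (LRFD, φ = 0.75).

φR_n ≈ 32.2 kip

E60XX → F_EXX = 60 ksi.
Effective throat t_e = 0.707 × 0.1875 = 0.1326 in.
Total length L = 9 in; A_we = 0.1326 × 9 = 1.193 in².
F_nw = 0.6 F_EXX = 0.6 × 60 = 36 ksi.
φR_n = 0.75 × 36 × 1.193 = 32.21 kip.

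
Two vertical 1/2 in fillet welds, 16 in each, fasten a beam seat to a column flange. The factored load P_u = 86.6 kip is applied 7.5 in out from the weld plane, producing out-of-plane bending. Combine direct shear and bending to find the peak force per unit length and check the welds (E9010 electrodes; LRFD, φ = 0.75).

E90XX → F_EXX = 90 ksi.
L_w = 2 × 16 = 32 in; section modulus (unit throat) S = 2 × L²/6 = 85.33 in².
Direct shear f_v = P/L_w = 86.6/32 = 2.706 kip/in.
Moment M = P × e = 86.6 × 7.5 = 649.5 kip·in; bending f_b = M/S = 7.611 kip/in.
f_max = √(f_v² + f_b²) = √(2.706² + 7.611²) = 8.078 kip/in.
φr_n = 0.75 × 0.6 × 90 × (0.707 × 0.5) = 14.32 kip/in → adequate.

f_max ≈ 8.08 kip/in; adequate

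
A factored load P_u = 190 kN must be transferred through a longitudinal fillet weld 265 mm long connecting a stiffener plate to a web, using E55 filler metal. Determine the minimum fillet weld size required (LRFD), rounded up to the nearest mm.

w = 5 mm

E55XX → F_EXX = 550 MPa.
Total weld length L = 265 mm.
Required throat t_e = P_u / (φ × 0.6 F_EXX × L) = 190 / (0.75 × 0.6 × 550 × 265 × 10⁻³) = 2.897 mm.
Required leg w = t_e / 0.707 = 4.097 mm → use 5 mm.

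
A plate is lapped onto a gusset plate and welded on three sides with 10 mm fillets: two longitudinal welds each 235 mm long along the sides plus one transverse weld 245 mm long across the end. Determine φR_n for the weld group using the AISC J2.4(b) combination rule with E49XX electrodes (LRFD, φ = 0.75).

E49XX → F_EXX = 490 MPa.
t_e = 0.707 × 10 = 7.07 mm.
R_nwl = 0.6 × 490 × 7.07 × 470 × 10⁻³ = 976.9 kN (longitudinal, 2 welds).
R_nwt = 0.6 × 490 × 7.07 × 245 × 10⁻³ = 509.3 kN (transverse, base value).
(i) R_nwl + R_nwt = 1486 kN; (ii) 0.85 R_nwl + 1.5 R_nwt = 1594 kN.
R_n = max = 1594 kN [governs: (ii)]; φR_n = 1196 kN.

φR_n ≈ 1200 kN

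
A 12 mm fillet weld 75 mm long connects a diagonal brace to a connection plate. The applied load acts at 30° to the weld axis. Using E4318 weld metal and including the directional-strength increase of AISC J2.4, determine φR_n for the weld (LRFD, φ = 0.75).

E43XX → F_EXX = 430 MPa.
t_e = 0.707 × 12 = 8.484 mm; A_we = 8.484 × 75 = 636.3 mm².
Directional factor: 1.0 + 0.5 sin^1.5(30°) = 1.177.
F_nw = 0.6 × 430 × 1.177 = 303.6 MPa.
φR_n = 0.75 × 303.6 × 636.3 × 10⁻³ = 144.9 kN.

φR_n ≈ 145 kN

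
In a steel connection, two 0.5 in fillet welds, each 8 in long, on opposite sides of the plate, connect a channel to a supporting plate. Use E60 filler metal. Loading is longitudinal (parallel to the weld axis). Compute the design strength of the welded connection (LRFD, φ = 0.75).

E60XX → F_EXX = 60 ksi.
Effective throat t_e = 0.707 × 0.5 = 0.3535 in.
Total length L = 16 in; A_we = 0.3535 × 16 = 5.656 in².
F_nw = 0.6 F_EXX = 0.6 × 60 = 36 ksi.
φR_n = 0.75 × 36 × 5.656 = 152.7 kips.

φR_n ≈ 153 kips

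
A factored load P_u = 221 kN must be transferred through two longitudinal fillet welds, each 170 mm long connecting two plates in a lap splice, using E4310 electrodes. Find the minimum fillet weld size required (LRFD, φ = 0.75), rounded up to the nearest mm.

E43XX → F_EXX = 430 MPa.
Total weld length L = 340 mm.
Required throat t_e = P_u / (φ × 0.6 F_EXX × L) = 221 / (0.75 × 0.6 × 430 × 340 × 10⁻³) = 3.359 mm.
Required leg w = t_e / 0.707 = 4.751 mm → use 5 mm.

w = 5 mm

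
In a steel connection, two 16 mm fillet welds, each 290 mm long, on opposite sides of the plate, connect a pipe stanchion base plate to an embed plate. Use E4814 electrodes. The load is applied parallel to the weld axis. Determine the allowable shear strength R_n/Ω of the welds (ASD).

R_n/Ω ≈ 945 kN

E48XX → F_EXX = 480 MPa.
Effective throat t_e = 0.707 × 16 = 11.31 mm.
Total length L = 580 mm; A_we = 11.31 × 580 = 6561 mm².
F_nw = 0.6 F_EXX = 0.6 × 480 = 288 MPa.
R_n = 288 × 6561 × 10⁻³ = 1890 kN; R_n/Ω = 1890/2.0 = 944.8 kN.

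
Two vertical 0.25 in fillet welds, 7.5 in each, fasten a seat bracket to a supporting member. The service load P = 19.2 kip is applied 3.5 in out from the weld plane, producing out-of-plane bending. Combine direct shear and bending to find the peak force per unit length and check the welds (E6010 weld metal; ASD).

f_max ≈ 3.81 kip/in; NOT adequate

E60XX → F_EXX = 60 ksi.
L_w = 2 × 7.5 = 15 in; section modulus (unit throat) S = 2 × L²/6 = 18.75 in².
Direct shear f_v = P/L_w = 19.2/15 = 1.28 kip/in.
Moment M = P × e = 19.2 × 3.5 = 67.2 kip·in; bending f_b = M/S = 3.584 kip/in.
f_max = √(f_v² + f_b²) = √(1.28² + 3.584²) = 3.806 kip/in.
r_n/Ω = (1/2.0) × 0.6 × 60 × (0.707 × 0.25) = 3.181 kip/in → NOT adequate.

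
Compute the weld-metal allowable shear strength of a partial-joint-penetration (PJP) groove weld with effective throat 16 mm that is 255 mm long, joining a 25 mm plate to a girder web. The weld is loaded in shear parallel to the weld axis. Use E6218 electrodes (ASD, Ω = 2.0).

E62XX → F_EXX = 620 MPa.
Effective throat (given) t_e = 16 mm.
A_we = 16 × 255 = 4080 mm².
F_nw = 0.6 F_EXX = 372 MPa.
R_n/Ω = (372 × 4080) / 2.0 × 10⁻³ = 758.9 kN.

R_n/Ω ≈ 759 kN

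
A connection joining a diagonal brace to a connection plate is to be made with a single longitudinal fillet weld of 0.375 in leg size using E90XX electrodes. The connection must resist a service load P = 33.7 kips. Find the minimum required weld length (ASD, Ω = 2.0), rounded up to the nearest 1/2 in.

E90XX → F_EXX = 90 ksi.
Throat t_e = 0.707 × 0.375 = 0.2651 in.
r_n/Ω = (0.6 × 90 × 0.2651) / 2.0 = 7.158 kip/in.
L_req = P / (r_n/Ω) = 33.7 / 7.158 = 4.708 in total.
Round up → use L = 5 in.

L = 5 in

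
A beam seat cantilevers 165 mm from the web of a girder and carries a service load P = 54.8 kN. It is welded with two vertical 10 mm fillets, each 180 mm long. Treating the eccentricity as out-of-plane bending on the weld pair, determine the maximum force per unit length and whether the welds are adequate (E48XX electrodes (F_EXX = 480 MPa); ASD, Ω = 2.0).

f_max ≈ 851 N/mm; adequate

L_w = 2 × 180 = 360 mm; section modulus (unit throat) S = 2 × L²/6 = 10800 mm².
Direct shear f_v = P/L_w = 54.8×10³/360 = 152.2 N/mm.
Moment M = P × e = 54.8×10³ × 165 = 9042000 N·mm; bending f_b = M/S = 837.2 N/mm.
f_max = √(f_v² + f_b²) = √(152.2² + 837.2²) = 850.9 N/mm.
r_n/Ω = (1/2.0) × 0.6 × 480 × (0.707 × 10) = 1018 N/mm → adequate.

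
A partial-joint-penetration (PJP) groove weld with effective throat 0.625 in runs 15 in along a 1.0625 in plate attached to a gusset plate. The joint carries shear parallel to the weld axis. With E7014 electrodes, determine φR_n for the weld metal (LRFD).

E70XX → F_EXX = 70 ksi.
Effective throat (given) t_e = 0.625 in.
A_we = 0.625 × 15 = 9.375 in².
F_nw = 0.6 F_EXX = 42 ksi.
φR_n = 0.75 × 42 × 9.375 = 295.3 kip.

φR_n ≈ 295 kip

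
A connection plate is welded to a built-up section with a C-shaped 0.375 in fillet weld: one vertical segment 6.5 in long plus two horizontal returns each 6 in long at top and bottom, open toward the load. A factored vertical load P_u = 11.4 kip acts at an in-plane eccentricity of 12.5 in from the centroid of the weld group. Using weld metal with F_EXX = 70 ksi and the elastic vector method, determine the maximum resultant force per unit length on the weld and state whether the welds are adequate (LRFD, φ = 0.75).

Total weld length L_w = 18.5 in. Treat welds as unit-width lines.
Centroid: x̄ = 2×6×3 / 18.5 = 1.946 in from the vertical weld.
Polar moment about centroid: J = I_x + I_y = [6.5³/12 + 2×6×3.25²] + [6.5×1.946² + 2(6³/12 + 6×1.054²)] = 223.6 in³.
Direct shear f_v = P/L_w = 11.4 / 18.5 = 0.6162 kip/in (vertical).
Torsion M = P·e = 11.4 × 12.5 = 142.5 kip·in.
Critical point at (x, y) = (4.054, 3.25) from centroid. f_tx = M·y/J = 2.071 kip/in; f_ty = M·x/J = 2.584 kip/in.
Resultant f_max = √[f_tx² + (f_v + f_ty)²] = √[2.071² + (0.6162 + 2.584)²] = 3.812 kip/in.
Capacity per unit length: φr_n = 0.75 × 0.6 × 70 × (0.707 × 0.375) = 8.351 kip/in.
3.812 ≤ 8.351 → adequate.

f_max ≈ 3.81 kip/in; adequate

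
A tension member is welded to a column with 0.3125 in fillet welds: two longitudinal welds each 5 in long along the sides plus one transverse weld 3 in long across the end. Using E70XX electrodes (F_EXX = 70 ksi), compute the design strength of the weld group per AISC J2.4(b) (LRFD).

t_e = 0.707 × 0.3125 = 0.2209 in.
R_nwl = 0.6 × 70 × 0.2209 × 10 = 92.79 kips (longitudinal, 2 welds).
R_nwt = 0.6 × 70 × 0.2209 × 3 = 27.84 kips (transverse, base value).
(i) R_nwl + R_nwt = 120.6 kips; (ii) 0.85 R_nwl + 1.5 R_nwt = 120.6 kips.
R_n = max = 120.6 kips [governs: (ii)]; φR_n = 90.47 kips.

φR_n ≈ 90.5 kips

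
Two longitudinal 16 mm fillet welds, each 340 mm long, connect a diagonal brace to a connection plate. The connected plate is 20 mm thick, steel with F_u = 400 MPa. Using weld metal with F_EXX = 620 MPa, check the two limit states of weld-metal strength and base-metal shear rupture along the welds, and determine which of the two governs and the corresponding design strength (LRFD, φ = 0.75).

φR_n ≈ 2150 kN (weld metal governs)

t_e = 0.707 × 16 = 11.31 mm; L = 680 mm.
Weld metal: φR_n = 0.75 × 0.6 × 620 × 11.31 × 680 × 10⁻³ = 2146 kN.
Base metal (shear rupture): φR_n = 0.75 × 0.6 × 400 × 20 × 680 × 10⁻³ = 2448 kN.
Governing: weld metal.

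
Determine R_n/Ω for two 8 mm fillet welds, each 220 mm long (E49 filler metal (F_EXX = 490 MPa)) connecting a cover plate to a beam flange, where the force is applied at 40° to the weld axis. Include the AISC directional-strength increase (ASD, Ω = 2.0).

t_e = 0.707 × 8 = 5.656 mm; A_we = 5.656 × 440 = 2489 mm².
Directional factor: 1.0 + 0.5 sin^1.5(40°) = 1.258.
F_nw = 0.6 × 490 × 1.258 = 369.8 MPa.
R_n/Ω = (369.8 × 2489) / 2.0 × 10⁻³ = 460.1 kN.

R_n/Ω ≈ 460 kN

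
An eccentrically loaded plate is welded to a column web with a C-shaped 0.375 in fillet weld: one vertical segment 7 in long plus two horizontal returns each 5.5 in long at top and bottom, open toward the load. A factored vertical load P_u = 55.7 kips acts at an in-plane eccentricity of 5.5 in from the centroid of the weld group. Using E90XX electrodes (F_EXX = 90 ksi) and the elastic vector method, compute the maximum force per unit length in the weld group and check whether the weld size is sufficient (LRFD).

Total weld length L_w = 18 in. Treat welds as unit-width lines.
Centroid: x̄ = 2×5.5×2.75 / 18 = 1.681 in from the vertical weld.
Polar moment about centroid: J = I_x + I_y = [7³/12 + 2×5.5×3.5²] + [7×1.681² + 2(5.5³/12 + 5.5×1.069²)] = 223.4 in³.
Direct shear f_v = P/L_w = 55.7 / 18 = 3.094 kip/in (vertical).
Torsion M = P·e = 55.7 × 5.5 = 306.35 kip·in.
Critical point at (x, y) = (3.819, 3.5) from centroid. f_tx = M·y/J = 4.799 kip/in; f_ty = M·x/J = 5.237 kip/in.
Resultant f_max = √[f_tx² + (f_v + f_ty)²] = √[4.799² + (3.094 + 5.237)²] = 9.615 kip/in.
Capacity per unit length: φr_n = 0.75 × 0.6 × 90 × (0.707 × 0.375) = 10.74 kip/in.
9.615 ≤ 10.74 → adequate.

f_max ≈ 9.62 kip/in; adequate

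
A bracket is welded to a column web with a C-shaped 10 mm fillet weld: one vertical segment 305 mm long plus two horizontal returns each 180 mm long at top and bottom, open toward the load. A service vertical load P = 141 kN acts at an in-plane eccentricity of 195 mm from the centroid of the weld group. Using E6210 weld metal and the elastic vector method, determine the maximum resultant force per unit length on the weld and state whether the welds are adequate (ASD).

f_max ≈ 585 N/mm; adequate

E62XX → F_EXX = 620 MPa.
Total weld length L_w = 665 mm. Treat welds as unit-width lines.
Centroid: x̄ = 2×180×90 / 665 = 48.72 mm from the vertical weld.
Polar moment about centroid: J = I_x + I_y = [305³/12 + 2×180×152.5²] + [305×48.72² + 2(180³/12 + 180×41.28²)] = 13050000 mm³.
Direct shear f_v = P/L_w = 141×10³ / 665 = 212 N/mm (vertical).
Torsion M = P·e = 141×10³ × 195 = 27495000 N·mm.
Critical point at (x, y) = (131.3, 152.5) from centroid. f_tx = M·y/J = 321.4 N/mm; f_ty = M·x/J = 276.7 N/mm.
Resultant f_max = √[f_tx² + (f_v + f_ty)²] = √[321.4² + (212 + 276.7)²] = 584.9 N/mm.
Capacity per unit length: r_n/Ω = (1/2.0) × 0.6 × 620 × (0.707 × 10) = 1315 N/mm.
584.9 ≤ 1315 → adequate.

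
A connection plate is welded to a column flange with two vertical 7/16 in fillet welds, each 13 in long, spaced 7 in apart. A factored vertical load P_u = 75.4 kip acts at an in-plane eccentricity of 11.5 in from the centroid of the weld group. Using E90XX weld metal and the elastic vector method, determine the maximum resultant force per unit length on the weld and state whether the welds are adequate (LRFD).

f_max ≈ 11 kip/in; adequate

E90XX → F_EXX = 90 ksi.
Total weld length L_w = 26 in. Treat welds as unit-width lines.
Polar moment about centroid: J = 2[d³/12 + d(b/2)²] = 2[13³/12 + 13×3.5²] = 684.7 in³.
Direct shear f_v = P/L_w = 75.4 / 26 = 2.9 kip/in (vertical).
Torsion M = P·e = 75.4 × 11.5 = 867.1 kip·in.
Critical point at (x, y) = (3.5, 6.5) from centroid. f_tx = M·y/J = 8.232 kip/in; f_ty = M·x/J = 4.433 kip/in.
Resultant f_max = √[f_tx² + (f_v + f_ty)²] = √[8.232² + (2.9 + 4.433)²] = 11.02 kip/in.
Capacity per unit length: φr_n = 0.75 × 0.6 × 90 × (0.707 × 0.4375) = 12.53 kip/in.
11.02 ≤ 12.53 → adequate.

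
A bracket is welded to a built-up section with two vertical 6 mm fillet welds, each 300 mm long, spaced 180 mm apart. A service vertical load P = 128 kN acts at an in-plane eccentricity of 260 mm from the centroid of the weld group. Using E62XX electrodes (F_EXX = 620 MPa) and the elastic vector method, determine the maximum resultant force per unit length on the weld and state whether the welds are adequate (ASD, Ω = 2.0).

Total weld length L_w = 600 mm. Treat welds as unit-width lines.
Polar moment about centroid: J = 2[d³/12 + d(b/2)²] = 2[300³/12 + 300×90²] = 9360000 mm³.
Direct shear f_v = P/L_w = 128×10³ / 600 = 213.3 N/mm (vertical).
Torsion M = P·e = 128×10³ × 260 = 33280000 N·mm.
Critical point at (x, y) = (90, 150) from centroid. f_tx = M·y/J = 533.3 N/mm; f_ty = M·x/J = 320 N/mm.
Resultant f_max = √[f_tx² + (f_v + f_ty)²] = √[533.3² + (213.3 + 320)²] = 754.2 N/mm.
Capacity per unit length: r_n/Ω = (1/2.0) × 0.6 × 620 × (0.707 × 6) = 789 N/mm.
754.2 ≤ 789 → adequate.

f_max ≈ 754 N/mm; adequate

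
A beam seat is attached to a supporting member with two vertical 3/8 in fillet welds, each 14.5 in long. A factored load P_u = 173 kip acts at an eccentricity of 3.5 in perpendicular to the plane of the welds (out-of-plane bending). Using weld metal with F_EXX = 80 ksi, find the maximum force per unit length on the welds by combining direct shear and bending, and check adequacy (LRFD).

f_max ≈ 10.5 kip/in; NOT adequate

L_w = 2 × 14.5 = 29 in; section modulus (unit throat) S = 2 × L²/6 = 70.08 in².
Direct shear f_v = P/L_w = 173/29 = 5.966 kip/in.
Moment M = P × e = 173 × 3.5 = 605.5 kip·in; bending f_b = M/S = 8.64 kip/in.
f_max = √(f_v² + f_b²) = √(5.966² + 8.64²) = 10.5 kip/in.
φr_n = 0.75 × 0.6 × 80 × (0.707 × 0.375) = 9.544 kip/in → NOT adequate.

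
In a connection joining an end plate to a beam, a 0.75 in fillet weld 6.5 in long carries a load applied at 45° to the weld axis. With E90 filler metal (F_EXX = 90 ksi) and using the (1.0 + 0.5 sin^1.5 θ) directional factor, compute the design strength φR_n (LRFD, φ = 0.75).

φR_n ≈ 181 kip

t_e = 0.707 × 0.75 = 0.5302 in; A_we = 0.5302 × 6.5 = 3.447 in².
Directional factor: 1.0 + 0.5 sin^1.5(45°) = 1.297.
F_nw = 0.6 × 90 × 1.297 = 70.05 ksi.
φR_n = 0.75 × 70.05 × 3.447 = 181.1 kip.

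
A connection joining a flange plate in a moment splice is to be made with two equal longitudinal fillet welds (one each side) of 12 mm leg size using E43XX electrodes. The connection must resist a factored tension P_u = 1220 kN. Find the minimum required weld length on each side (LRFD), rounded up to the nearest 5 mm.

L = 375 mm on each side

E43XX → F_EXX = 430 MPa.
Throat t_e = 0.707 × 12 = 8.484 mm.
φr_n = 0.75 × 0.6 × 430 × 8.484 × 10⁻³ = 1.642 kN/mm.
L_req = P_u / φr_n = 1220 / 1.642 = 743.2 mm total.
Per side: 743.2 / 2 = 371.6 mm.
Round up → use L = 375 mm on each side.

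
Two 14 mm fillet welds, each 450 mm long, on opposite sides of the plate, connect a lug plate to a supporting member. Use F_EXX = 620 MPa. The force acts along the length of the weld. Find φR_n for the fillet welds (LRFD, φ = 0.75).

φR_n ≈ 2490 kN

Effective throat t_e = 0.707 × 14 = 9.898 mm.
Total length L = 900 mm; A_we = 9.898 × 900 = 8908 mm².
F_nw = 0.6 F_EXX = 0.6 × 620 = 372 MPa.
φR_n = 0.75 × 372 × 8908 × 10⁻³ = 2485 kN.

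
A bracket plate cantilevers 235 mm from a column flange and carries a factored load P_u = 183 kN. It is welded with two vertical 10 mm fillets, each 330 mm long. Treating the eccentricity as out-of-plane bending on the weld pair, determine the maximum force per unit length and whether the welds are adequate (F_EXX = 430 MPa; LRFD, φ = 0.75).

L_w = 2 × 330 = 660 mm; section modulus (unit throat) S = 2 × L²/6 = 36300 mm².
Direct shear f_v = P/L_w = 183×10³/660 = 277.3 N/mm.
Moment M = P × e = 183×10³ × 235 = 43005000 N·mm; bending f_b = M/S = 1185 N/mm.
f_max = √(f_v² + f_b²) = √(277.3² + 1185²) = 1217 N/mm.
φr_n = 0.75 × 0.6 × 430 × (0.707 × 10) = 1368 N/mm → adequate.

f_max ≈ 1220 N/mm; adequate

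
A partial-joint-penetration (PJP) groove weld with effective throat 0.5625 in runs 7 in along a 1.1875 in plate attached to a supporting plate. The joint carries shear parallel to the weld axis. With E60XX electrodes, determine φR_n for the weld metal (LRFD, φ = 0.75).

E60XX → F_EXX = 60 ksi.
Effective throat (given) t_e = 0.5625 in.
A_we = 0.5625 × 7 = 3.938 in².
F_nw = 0.6 F_EXX = 36 ksi.
φR_n = 0.75 × 36 × 3.938 = 106.3 kip.

φR_n ≈ 106 kip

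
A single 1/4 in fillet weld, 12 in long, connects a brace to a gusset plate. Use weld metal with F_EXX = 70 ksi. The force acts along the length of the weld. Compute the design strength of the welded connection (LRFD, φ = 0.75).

φR_n ≈ 66.8 kips

Effective throat t_e = 0.707 × 0.25 = 0.1767 in.
Total length L = 12 in; A_we = 0.1767 × 12 = 2.121 in².
F_nw = 0.6 F_EXX = 0.6 × 70 = 42 ksi.
φR_n = 0.75 × 42 × 2.121 = 66.81 kips.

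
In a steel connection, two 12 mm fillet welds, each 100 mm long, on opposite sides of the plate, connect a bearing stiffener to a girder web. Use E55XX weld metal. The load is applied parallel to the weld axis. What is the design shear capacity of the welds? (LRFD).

E55XX → F_EXX = 550 MPa.
Effective throat t_e = 0.707 × 12 = 8.484 mm.
Total length L = 200 mm; A_we = 8.484 × 200 = 1697 mm².
F_nw = 0.6 F_EXX = 0.6 × 550 = 330 MPa.
φR_n = 0.75 × 330 × 1697 × 10⁻³ = 420 kN.

φR_n ≈ 420 kN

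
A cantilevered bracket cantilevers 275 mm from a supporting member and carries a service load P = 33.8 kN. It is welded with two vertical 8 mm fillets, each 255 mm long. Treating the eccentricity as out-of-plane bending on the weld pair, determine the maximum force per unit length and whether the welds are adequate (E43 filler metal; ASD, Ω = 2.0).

E43XX → F_EXX = 430 MPa.
L_w = 2 × 255 = 510 mm; section modulus (unit throat) S = 2 × L²/6 = 21680 mm².
Direct shear f_v = P/L_w = 33.8×10³/510 = 66.27 N/mm.
Moment M = P × e = 33.8×10³ × 275 = 9295000 N·mm; bending f_b = M/S = 428.8 N/mm.
f_max = √(f_v² + f_b²) = √(66.27² + 428.8²) = 433.9 N/mm.
r_n/Ω = (1/2.0) × 0.6 × 430 × (0.707 × 8) = 729.6 N/mm → adequate.

f_max ≈ 434 N/mm; adequate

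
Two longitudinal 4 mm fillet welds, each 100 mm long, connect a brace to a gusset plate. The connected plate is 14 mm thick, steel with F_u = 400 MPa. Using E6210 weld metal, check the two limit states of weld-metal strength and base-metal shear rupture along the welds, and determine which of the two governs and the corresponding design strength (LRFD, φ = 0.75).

φR_n ≈ 158 kN (weld metal governs)

E62XX → F_EXX = 620 MPa.
t_e = 0.707 × 4 = 2.828 mm; L = 200 mm.
Weld metal: φR_n = 0.75 × 0.6 × 620 × 2.828 × 200 × 10⁻³ = 157.8 kN.
Base metal (shear rupture): φR_n = 0.75 × 0.6 × 400 × 14 × 200 × 10⁻³ = 504 kN.
Governing: weld metal.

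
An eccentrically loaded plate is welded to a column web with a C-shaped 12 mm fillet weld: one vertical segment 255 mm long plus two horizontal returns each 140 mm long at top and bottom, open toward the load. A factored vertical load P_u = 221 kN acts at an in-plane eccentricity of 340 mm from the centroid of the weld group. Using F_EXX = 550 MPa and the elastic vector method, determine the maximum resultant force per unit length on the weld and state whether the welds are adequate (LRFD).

Total weld length L_w = 535 mm. Treat welds as unit-width lines.
Centroid: x̄ = 2×140×70 / 535 = 36.64 mm from the vertical weld.
Polar moment about centroid: J = I_x + I_y = [255³/12 + 2×140×127.5²] + [255×36.64² + 2(140³/12 + 140×33.36²)] = 7045000 mm³.
Direct shear f_v = P/L_w = 221×10³ / 535 = 413.1 N/mm (vertical).
Torsion M = P·e = 221×10³ × 340 = 75140000 N·mm.
Critical point at (x, y) = (103.4, 127.5) from centroid. f_tx = M·y/J = 1360 N/mm; f_ty = M·x/J = 1102 N/mm.
Resultant f_max = √[f_tx² + (f_v + f_ty)²] = √[1360² + (413.1 + 1102)²] = 2036 N/mm.
Capacity per unit length: φr_n = 0.75 × 0.6 × 550 × (0.707 × 12) = 2100 N/mm.
2036 ≤ 2100 → adequate.

f_max ≈ 2040 N/mm; adequate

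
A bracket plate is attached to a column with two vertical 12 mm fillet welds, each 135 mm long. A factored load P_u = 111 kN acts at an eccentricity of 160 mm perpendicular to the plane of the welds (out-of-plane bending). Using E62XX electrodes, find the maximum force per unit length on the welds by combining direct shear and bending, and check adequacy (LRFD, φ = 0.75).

E62XX → F_EXX = 620 MPa.
L_w = 2 × 135 = 270 mm; section modulus (unit throat) S = 2 × L²/6 = 6075 mm².
Direct shear f_v = P/L_w = 111×10³/270 = 411.1 N/mm.
Moment M = P × e = 111×10³ × 160 = 17760000 N·mm; bending f_b = M/S = 2923 N/mm.
f_max = √(f_v² + f_b²) = √(411.1² + 2923²) = 2952 N/mm.
φr_n = 0.75 × 0.6 × 620 × (0.707 × 12) = 2367 N/mm → NOT adequate.

f_max ≈ 2950 N/mm; NOT adequate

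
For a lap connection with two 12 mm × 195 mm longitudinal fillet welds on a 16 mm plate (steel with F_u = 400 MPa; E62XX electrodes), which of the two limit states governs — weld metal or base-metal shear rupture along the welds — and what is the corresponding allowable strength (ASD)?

E62XX → F_EXX = 620 MPa.
t_e = 0.707 × 12 = 8.484 mm; L = 390 mm.
Weld metal: R_n/Ω = (1/2.0) × 0.6 × 620 × 8.484 × 390 × 10⁻³ = 615.4 kN.
Base metal (shear rupture): R_n/Ω = (1/2.0) × 0.6 × 400 × 16 × 390 × 10⁻³ = 748.8 kN.
Governing: weld metal.

R_n/Ω ≈ 615 kN (weld metal governs)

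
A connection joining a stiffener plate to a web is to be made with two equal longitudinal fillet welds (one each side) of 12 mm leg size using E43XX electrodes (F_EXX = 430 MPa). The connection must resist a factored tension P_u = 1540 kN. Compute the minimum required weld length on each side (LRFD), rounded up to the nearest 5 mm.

L = 470 mm on each side

Throat t_e = 0.707 × 12 = 8.484 mm.
φr_n = 0.75 × 0.6 × 430 × 8.484 × 10⁻³ = 1.642 kN/mm.
L_req = P_u / φr_n = 1540 / 1.642 = 938.1 mm total.
Per side: 938.1 / 2 = 469 mm.
Round up → use L = 470 mm on each side.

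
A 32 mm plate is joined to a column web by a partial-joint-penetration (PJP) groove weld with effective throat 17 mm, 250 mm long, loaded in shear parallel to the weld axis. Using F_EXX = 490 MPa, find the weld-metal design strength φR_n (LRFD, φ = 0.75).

φR_n ≈ 937 kN

Effective throat (given) t_e = 17 mm.
A_we = 17 × 250 = 4250 mm².
F_nw = 0.6 F_EXX = 294 MPa.
φR_n = 0.75 × 294 × 4250 × 10⁻³ = 937.1 kN.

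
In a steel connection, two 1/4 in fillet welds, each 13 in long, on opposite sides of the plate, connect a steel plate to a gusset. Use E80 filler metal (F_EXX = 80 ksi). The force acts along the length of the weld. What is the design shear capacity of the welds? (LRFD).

φR_n ≈ 165 kip

Effective throat t_e = 0.707 × 0.25 = 0.1767 in.
Total length L = 26 in; A_we = 0.1767 × 26 = 4.595 in².
F_nw = 0.6 F_EXX = 0.6 × 80 = 48 ksi.
φR_n = 0.75 × 48 × 4.595 = 165.4 kip.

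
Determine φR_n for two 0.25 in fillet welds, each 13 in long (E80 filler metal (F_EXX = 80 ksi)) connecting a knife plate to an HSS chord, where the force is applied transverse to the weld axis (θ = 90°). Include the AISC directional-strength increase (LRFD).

t_e = 0.707 × 0.25 = 0.1767 in; A_we = 0.1767 × 26 = 4.595 in².
Directional factor: 1.0 + 0.5 sin^1.5(90°) = 1.5.
F_nw = 0.6 × 80 × 1.5 = 72 ksi.
φR_n = 0.75 × 72 × 4.595 = 248.2 kips.

φR_n ≈ 248 kips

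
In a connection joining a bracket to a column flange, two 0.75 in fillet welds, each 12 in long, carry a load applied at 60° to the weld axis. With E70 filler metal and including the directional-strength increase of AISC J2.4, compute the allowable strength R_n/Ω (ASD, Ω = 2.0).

R_n/Ω ≈ 375 kips

E70XX → F_EXX = 70 ksi.
t_e = 0.707 × 0.75 = 0.5302 in; A_we = 0.5302 × 24 = 12.73 in².
Directional factor: 1.0 + 0.5 sin^1.5(60°) = 1.403.
F_nw = 0.6 × 70 × 1.403 = 58.92 ksi.
R_n/Ω = (58.92 × 12.73) / 2.0 = 374.9 kips.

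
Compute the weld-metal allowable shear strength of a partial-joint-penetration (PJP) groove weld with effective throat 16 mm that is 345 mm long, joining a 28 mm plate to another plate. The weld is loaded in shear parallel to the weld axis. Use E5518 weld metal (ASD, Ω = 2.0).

E55XX → F_EXX = 550 MPa.
Effective throat (given) t_e = 16 mm.
A_we = 16 × 345 = 5520 mm².
F_nw = 0.6 F_EXX = 330 MPa.
R_n/Ω = (330 × 5520) / 2.0 × 10⁻³ = 910.8 kN.

R_n/Ω ≈ 911 kN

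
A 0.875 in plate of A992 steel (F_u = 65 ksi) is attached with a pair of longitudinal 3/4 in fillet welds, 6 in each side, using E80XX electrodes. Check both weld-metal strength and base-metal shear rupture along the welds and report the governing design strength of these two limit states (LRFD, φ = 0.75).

E80XX → F_EXX = 80 ksi.
t_e = 0.707 × 0.75 = 0.5302 in; L = 12 in.
Weld metal: φR_n = 0.75 × 0.6 × 80 × 0.5302 × 12 = 229.1 kips.
Base metal (shear rupture): φR_n = 0.75 × 0.6 × 65 × 0.875 × 12 = 307.1 kips.
Governing: weld metal.

φR_n ≈ 229 kips (weld metal governs)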